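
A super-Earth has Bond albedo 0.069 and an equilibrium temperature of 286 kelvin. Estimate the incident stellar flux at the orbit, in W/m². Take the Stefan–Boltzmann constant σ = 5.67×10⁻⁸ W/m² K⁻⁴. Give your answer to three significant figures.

From S(1−α)/4 = σT⁴: S = 4σT⁴/(1−α).
σT⁴ = 5.67×10⁻⁸·(286)⁴ = 379.4 W/m².
So S = 4×379.4/(1−0.069) = 1630 W/m².

1630 W/m²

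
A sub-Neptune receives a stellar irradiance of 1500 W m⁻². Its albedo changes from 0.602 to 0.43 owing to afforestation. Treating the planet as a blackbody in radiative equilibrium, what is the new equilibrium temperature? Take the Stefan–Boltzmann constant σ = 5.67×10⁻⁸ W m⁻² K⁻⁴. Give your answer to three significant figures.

248 K

With the new albedo, S(1−α₂)/4 = 213.8 W m⁻², so T₂ = 247.8 K.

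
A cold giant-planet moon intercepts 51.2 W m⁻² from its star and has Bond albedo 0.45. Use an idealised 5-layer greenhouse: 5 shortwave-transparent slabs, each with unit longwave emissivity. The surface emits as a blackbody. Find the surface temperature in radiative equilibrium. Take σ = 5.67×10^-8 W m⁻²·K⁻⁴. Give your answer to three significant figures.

The effective emission temperature is T_e = [S(1−α)/(4σ)]^¼ = 105.6 K.
Layer-by-layer balance gives σT_s⁴ = (N+1)σT_e⁴, so T_s = 6^¼·105.6 = 165.2 K.

165 kelvin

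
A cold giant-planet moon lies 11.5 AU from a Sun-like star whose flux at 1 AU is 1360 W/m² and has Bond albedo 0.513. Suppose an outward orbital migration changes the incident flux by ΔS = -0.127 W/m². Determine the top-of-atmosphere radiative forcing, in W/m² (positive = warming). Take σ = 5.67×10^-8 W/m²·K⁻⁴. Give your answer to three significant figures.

-0.0155 W/m²

Irradiance scales as 1/d², so S = 1360 W/m² × (1/11.5)² = 10.28 W/m².
ΔF = Δ[S(1−α)]/4 = (1−0.513)·-0.127/4 = -0.01546 W/m².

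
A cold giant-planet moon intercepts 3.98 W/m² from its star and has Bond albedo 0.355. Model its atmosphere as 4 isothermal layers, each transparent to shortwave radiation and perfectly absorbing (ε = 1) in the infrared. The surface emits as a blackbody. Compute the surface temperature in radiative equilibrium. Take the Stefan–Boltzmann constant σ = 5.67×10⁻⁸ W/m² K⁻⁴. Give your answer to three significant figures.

86.7 K

OLR = S(1−α)/4 = 0.6418 W/m²; the top layer radiates at T_e = 58.00 K.
With N = 4 opaque layers, T_s = (N+1)^(1/4)·T_e = 5^(1/4)·58.00 = 86.73 K.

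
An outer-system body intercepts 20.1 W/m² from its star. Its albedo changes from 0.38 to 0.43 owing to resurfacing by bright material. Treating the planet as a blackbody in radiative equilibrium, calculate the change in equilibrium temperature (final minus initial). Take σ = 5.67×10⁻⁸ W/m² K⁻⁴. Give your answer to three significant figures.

-1.79 K

With α = 0.38, T₁ = 86.10 K.
After:  T₂ = [20.10·0.57/(4σ)]^(1/4) = 84.31 K.
ΔT = T₂ − T₁ = -1.791 K.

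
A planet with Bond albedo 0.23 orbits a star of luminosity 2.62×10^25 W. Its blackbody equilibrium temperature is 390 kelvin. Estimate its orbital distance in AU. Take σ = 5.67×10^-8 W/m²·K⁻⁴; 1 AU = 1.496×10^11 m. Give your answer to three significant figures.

The flux needed for this T is 4σT⁴/(1−0.23) = 6814 W/m².
From L = 4πd²S, d = √(2.62×10^25/(4π·6814)) = 1.749×10^10 m = 0.1169 AU.

0.117 AU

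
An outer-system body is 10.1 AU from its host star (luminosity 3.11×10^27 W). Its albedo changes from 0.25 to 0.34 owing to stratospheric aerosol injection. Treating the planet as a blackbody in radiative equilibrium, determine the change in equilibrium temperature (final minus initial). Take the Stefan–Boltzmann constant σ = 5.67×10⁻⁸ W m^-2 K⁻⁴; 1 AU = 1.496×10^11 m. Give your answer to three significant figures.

d = 10.1 × 1.496×10^11 m = 1.511×10^12 m.
Spreading L over a sphere of radius d: S = 3.11×10^27/(4π·1.51×10^12²) = 108.4 W m^-2.
With α = 0.25, T₁ = 137.6 K.
With α = 0.34, T₂ = 133.3 K.
Change: 133.3 − 137.6 = -4.328 K.

-4.33 K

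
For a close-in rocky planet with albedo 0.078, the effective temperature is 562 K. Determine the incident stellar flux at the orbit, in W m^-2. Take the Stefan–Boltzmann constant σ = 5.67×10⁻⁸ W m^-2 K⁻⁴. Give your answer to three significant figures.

Invert the energy balance for S: S = 4σT⁴/(1−α).
σT⁴ = 5.67×10⁻⁸·(562)⁴ = 5656 W m^-2.
So S = 4×5656/(1−0.078) = 24540 W m^-2.

24500 W m^-2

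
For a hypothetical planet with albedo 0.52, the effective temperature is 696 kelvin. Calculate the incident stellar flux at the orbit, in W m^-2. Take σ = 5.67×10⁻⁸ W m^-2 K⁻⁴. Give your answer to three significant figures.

1.11×10^5 W m^-2

Invert the energy balance for S: S = 4σT⁴/(1−α).
The emitted flux is σT⁴ = 13310 W m^-2.
S = 4·13310/0.48 = 1.109×10^5 W m^-2.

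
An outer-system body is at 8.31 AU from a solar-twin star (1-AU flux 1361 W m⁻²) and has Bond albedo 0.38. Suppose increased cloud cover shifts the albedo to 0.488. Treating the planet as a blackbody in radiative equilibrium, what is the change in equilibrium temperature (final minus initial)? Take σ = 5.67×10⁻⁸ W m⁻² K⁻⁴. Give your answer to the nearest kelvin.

-4 kelvin

By the inverse-square law, S = 1361/8.31² = 19.71 W m⁻².
With α = 0.38, T₁ = 85.67 K.
After:  T₂ = [19.71·0.512/(4σ)]^(1/4) = 81.67 K.
Change: 81.67 − 85.67 = -4.003 K.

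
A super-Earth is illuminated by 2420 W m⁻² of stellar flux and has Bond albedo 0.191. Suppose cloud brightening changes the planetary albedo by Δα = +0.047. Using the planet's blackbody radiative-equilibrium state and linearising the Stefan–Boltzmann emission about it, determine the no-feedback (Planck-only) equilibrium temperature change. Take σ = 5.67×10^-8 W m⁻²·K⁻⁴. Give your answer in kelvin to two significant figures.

-4.4 K

Unperturbed T_e = [2420·(1−0.191)/(4σ)]^¼ = 304.8 K.
TOA radiative forcing: ΔF = −S·Δα/4 = −2420·(+0.047)/4 = -28.43 W m⁻².
Linearising σT⁴ gives d(σT⁴)/dT = 4σT_e³ = 6.423 W m⁻² per K.
Hence the no-feedback warming is ΔF/(4σT_e³) = -4.43 K.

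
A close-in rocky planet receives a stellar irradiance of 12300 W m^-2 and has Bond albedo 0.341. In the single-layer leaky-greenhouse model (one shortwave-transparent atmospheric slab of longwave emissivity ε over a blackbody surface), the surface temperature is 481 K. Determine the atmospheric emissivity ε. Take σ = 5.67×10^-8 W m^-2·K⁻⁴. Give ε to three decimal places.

First, T_e = [12300·(1−0.341)/(4σ)]^(1/4) = 434.8 K.
Inverting T_s⁴ = 2T_e⁴/(2−ε): (T_e/T_s)⁴ = 0.6677, so ε = 2(1 − 0.6677) = 0.6646.

0.665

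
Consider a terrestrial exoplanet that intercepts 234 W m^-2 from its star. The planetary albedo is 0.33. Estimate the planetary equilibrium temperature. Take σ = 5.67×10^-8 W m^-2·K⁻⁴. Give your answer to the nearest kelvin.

162 K

The planet absorbs (1−α)S over its disc πR² and re-emits over 4πR², so the mean absorbed flux is (1−0.33)·234.0/4 = 39.19 W m^-2.
In equilibrium σT⁴ equals this, so T = 162.1 K.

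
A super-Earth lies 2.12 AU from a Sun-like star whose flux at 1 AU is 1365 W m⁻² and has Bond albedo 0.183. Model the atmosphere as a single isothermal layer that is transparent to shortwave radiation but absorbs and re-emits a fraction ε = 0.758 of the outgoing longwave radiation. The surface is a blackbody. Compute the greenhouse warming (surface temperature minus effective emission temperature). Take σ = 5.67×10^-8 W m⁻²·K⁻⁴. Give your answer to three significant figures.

By the inverse-square law, S = 1365/2.12² = 303.7 W m⁻².
At the top of the atmosphere, σT_e⁴ = S(1−α)/4 = 62.03 W m⁻², giving T_e = 181.9 K.
Surface balance with a leaky layer gives σT_s⁴ = σT_e⁴·2/(2−ε), so T_s = T_e·[2/(2−0.758)]^(1/4) = 204.9 K.
Greenhouse warming: T_s − T_e = 23.00 K.

23.0 kelvin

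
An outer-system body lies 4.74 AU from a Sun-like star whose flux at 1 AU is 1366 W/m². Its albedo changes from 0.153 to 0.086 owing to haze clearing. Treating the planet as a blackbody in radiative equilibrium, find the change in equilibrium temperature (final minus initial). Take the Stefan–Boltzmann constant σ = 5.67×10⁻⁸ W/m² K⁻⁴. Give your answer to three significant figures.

Irradiance scales as 1/d², so S = 1366 W/m² × (1/4.74)² = 60.80 W/m².
With α = 0.153, T₁ = 122.8 K.
Final:   T₂ = [S(1−0.086)/(4σ)]^(1/4) = 125.1 K.
ΔT = T₂ − T₁ = 2.359 K.

2.36 K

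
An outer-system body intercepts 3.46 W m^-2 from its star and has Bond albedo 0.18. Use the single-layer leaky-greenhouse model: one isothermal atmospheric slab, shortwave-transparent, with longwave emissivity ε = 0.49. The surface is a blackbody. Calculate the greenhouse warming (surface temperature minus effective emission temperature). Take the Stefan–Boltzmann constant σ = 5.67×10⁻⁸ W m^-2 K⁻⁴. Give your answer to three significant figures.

4.33 kelvin

At the top of the atmosphere, σT_e⁴ = S(1−α)/4 = 0.7093 W m^-2, giving T_e = 59.47 K.
For a single slab of emissivity ε, T_s⁴ = 2T_e⁴/(2−ε); thus T_s = 59.47·(1.325)^(1/4) = 63.80 K.
Greenhouse warming: T_s − T_e = 4.329 K.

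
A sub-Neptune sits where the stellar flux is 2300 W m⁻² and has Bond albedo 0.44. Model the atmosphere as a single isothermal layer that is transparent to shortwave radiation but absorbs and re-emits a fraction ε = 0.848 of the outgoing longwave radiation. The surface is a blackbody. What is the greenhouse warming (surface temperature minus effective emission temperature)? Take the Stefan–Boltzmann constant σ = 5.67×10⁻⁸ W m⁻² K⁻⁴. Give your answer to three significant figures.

The planet radiates to space at T_e = [S(1−α)/(4σ)]^(1/4) = 274.5 K.
Surface balance with a leaky layer gives σT_s⁴ = σT_e⁴·2/(2−ε), so T_s = T_e·[2/(2−0.848)]^(1/4) = 315.1 K.
T_s − T_e = 315.1 − 274.5 = 40.59 K.

40.6 K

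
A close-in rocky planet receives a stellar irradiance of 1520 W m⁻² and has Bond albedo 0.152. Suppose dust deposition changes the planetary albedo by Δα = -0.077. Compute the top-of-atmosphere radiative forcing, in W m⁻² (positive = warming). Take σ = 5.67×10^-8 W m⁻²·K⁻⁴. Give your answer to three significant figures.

ΔF = −(S/4)Δα = −(1520/4)×(-0.077) = 29.26 W m⁻².

29.3 W m⁻²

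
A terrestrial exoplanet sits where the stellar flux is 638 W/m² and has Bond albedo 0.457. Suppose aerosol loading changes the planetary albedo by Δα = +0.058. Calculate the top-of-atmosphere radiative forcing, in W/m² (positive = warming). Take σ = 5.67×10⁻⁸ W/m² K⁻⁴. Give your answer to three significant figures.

-9.25 W/m²

The change in absorbed flux is Δ[S(1−α)/4] = −SΔα/4 = -9.251 W/m².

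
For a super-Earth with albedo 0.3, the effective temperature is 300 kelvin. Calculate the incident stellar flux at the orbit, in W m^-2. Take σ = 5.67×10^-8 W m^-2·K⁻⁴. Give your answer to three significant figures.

2620 W m^-2

From S(1−α)/4 = σT⁴: S = 4σT⁴/(1−α).
The emitted flux is σT⁴ = 459.3 W m^-2.
So S = 4×459.3/(1−0.3) = 2624 W m^-2.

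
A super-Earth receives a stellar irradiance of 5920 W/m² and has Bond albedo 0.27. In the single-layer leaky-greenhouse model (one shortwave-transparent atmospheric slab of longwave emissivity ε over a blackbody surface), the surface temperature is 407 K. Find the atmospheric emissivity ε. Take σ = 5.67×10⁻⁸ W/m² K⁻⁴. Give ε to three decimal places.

0.611

TOA balance gives T_e = 371.5 K.
T_s⁴ = T_e⁴·2/(2−ε) → ε = 2 − 2(T_e/T_s)⁴ = 2 − 2·(371.5/407)⁴ = 0.6112.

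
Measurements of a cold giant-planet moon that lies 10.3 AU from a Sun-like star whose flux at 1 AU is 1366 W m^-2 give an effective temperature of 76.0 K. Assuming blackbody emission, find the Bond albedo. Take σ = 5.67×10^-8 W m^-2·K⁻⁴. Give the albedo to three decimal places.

0.412

By the inverse-square law, S = 1366/10.3² = 12.88 W m^-2.
Rearranging the radiative balance, α = 1 − 4σT⁴/S.
4σT⁴ = 4·5.67×10⁻⁸·(76.0)⁴ = 7.567 W m^-2.
1−α = 7.567/12.88 = 0.5877, so α = 0.4123.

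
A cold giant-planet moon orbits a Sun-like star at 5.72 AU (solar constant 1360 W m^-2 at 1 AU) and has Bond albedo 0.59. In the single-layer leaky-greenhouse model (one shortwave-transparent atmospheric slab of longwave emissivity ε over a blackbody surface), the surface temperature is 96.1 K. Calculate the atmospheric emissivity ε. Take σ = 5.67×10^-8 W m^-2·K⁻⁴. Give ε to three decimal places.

Irradiance scales as 1/d², so S = 1360 W m^-2 × (1/5.72)² = 41.57 W m^-2.
First, T_e = [41.57·(1−0.59)/(4σ)]^(1/4) = 93.10 K.
Since (2−ε)/2 = (T_e/T_s)⁴ = 0.8810, ε = 0.2379.

0.238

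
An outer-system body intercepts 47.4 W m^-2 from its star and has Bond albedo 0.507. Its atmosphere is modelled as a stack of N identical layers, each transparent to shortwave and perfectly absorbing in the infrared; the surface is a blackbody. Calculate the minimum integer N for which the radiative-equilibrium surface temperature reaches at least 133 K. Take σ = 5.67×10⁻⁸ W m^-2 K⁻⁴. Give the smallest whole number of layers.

The effective emission temperature is T_e = [S(1−α)/(4σ)]^¼ = 100.8 K.
Since T_s⁴ = (N+1)T_e⁴, we need N ≥ (T_s/T_e)⁴ − 1 = 2.037.
The minimum whole number is N = 3.

3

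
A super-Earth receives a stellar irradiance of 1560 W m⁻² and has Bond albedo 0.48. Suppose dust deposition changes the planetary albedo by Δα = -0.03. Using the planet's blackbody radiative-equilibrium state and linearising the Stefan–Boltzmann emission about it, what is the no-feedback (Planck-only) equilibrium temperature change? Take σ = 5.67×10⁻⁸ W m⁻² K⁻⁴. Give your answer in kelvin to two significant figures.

3.5 kelvin

Reference equilibrium: T_e = [S(1−α)/(4σ)]^(1/4) = 244.6 K.
The change in absorbed flux is Δ[S(1−α)/4] = −SΔα/4 = 11.70 W m⁻².
Linearising σT⁴ gives d(σT⁴)/dT = 4σT_e³ = 3.317 W m⁻² per K.
ΔT₀ = ΔF/λ_P = 11.70/3.317 = 3.53 K.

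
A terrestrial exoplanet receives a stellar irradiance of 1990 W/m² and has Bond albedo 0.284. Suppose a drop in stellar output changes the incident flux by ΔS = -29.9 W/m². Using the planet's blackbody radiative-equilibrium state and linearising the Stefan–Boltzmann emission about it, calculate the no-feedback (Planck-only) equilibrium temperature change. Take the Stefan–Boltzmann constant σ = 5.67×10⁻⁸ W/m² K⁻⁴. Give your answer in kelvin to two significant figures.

-1.1 kelvin

Reference equilibrium: T_e = [S(1−α)/(4σ)]^(1/4) = 281.5 K.
ΔF = Δ[S(1−α)]/4 = (1−0.284)·-29.9/4 = -5.352 W/m².
The Planck feedback parameter is 4σT_e³ = 5.061 W/m²/K.
ΔT₀ = ΔF/λ_P = -5.352/5.061 = -1.06 K.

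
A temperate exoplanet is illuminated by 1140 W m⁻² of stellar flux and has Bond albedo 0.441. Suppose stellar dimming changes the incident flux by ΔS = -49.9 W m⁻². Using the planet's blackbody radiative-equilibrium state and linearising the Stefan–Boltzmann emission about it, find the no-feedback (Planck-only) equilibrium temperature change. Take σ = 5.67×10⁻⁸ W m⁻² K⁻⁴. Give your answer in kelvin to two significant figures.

-2.5 K

The baseline emission temperature is T_e = 230.2 K.
TOA radiative forcing: ΔF = (1−α)ΔS/4 = 0.559·(-49.9)/4 = -6.974 W m⁻².
Planck response: λ_P = 4σT_e³ = 4·5.67×10⁻⁸·(230.2)³ = 2.768 W m⁻²/K.
So ΔT₀ = -6.974/2.768 = -2.52 K.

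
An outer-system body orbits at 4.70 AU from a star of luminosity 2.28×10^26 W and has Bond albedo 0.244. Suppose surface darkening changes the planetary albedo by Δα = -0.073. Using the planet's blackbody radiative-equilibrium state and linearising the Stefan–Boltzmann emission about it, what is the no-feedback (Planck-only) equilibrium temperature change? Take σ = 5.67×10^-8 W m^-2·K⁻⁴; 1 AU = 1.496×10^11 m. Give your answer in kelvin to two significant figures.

d = 4.70 × 1.496×10^11 m = 7.031×10^11 m.
Flux at the orbit: S = L/(4πd²) = 2.28×10^26/(4π·(7.03×10^11)²) = 36.70 W m^-2.
The baseline emission temperature is T_e = 105.2 K.
TOA radiative forcing: ΔF = −S·Δα/4 = −36.70·(-0.073)/4 = 0.6698 W m^-2.
Planck response: λ_P = 4σT_e³ = 4·5.67×10⁻⁸·(105.2)³ = 0.2638 W m^-2/K.
ΔT₀ = ΔF/λ_P = 0.6698/0.2638 = 2.54 K.

2.5 K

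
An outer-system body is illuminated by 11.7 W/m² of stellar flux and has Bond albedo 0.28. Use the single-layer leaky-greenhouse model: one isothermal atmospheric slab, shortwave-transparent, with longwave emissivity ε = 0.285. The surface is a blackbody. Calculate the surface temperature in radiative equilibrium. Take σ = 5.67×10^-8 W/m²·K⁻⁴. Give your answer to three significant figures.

Effective emission temperature (TOA balance): σT_e⁴ = S(1−α)/4 = 2.106 W/m² → T_e = 78.07 K.
Surface balance with a leaky layer gives σT_s⁴ = σT_e⁴·2/(2−ε), so T_s = T_e·[2/(2−0.285)]^(1/4) = 81.13 K.

81.1 K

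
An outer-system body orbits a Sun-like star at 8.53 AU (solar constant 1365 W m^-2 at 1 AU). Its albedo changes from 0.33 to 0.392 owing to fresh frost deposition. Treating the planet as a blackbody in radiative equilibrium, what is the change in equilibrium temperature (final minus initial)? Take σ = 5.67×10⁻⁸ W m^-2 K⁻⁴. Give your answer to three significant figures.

-2.07 kelvin

By the inverse-square law, S = 1365/8.53² = 18.76 W m^-2.
Initial: T₁ = [S(1−0.33)/(4σ)]^(1/4) = 86.28 K.
After:  T₂ = [18.76·0.608/(4σ)]^(1/4) = 84.21 K.
ΔT = T₂ − T₁ = -2.069 K.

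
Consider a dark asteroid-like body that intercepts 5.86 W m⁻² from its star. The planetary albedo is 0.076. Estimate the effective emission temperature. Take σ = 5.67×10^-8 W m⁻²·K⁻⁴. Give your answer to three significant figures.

69.9 K

Absorbed flux (global mean): S(1−α)/4 = 5.860·0.924/4 = 1.354 W m⁻².
Balancing against σT⁴: T = (1.354/5.67×10⁻⁸)^(1/4) = 69.90 K.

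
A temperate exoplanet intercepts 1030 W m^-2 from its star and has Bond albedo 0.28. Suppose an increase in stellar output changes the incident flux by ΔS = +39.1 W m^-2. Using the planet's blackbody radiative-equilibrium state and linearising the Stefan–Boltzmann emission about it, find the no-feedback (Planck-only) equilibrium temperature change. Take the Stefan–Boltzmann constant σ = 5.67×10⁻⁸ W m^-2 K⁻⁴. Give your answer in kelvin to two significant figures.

2.3 K

Unperturbed T_e = [1030·(1−0.28)/(4σ)]^¼ = 239.1 K.
Only a fraction (1−α) is absorbed and it's spread over 4πR², so ΔF = (1−α)ΔS/4 = 7.038 W m^-2.
The Planck feedback parameter is 4σT_e³ = 3.101 W m^-2/K.
Hence the no-feedback warming is ΔF/(4σT_e³) = 2.27 K.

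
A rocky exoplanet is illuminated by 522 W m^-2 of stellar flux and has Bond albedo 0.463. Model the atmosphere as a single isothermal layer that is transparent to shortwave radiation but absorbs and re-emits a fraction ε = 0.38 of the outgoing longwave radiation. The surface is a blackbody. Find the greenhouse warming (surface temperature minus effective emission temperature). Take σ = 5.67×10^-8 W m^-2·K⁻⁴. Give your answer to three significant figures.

At the top of the atmosphere, σT_e⁴ = S(1−α)/4 = 70.08 W m^-2, giving T_e = 187.5 K.
For a single slab of emissivity ε, T_s⁴ = 2T_e⁴/(2−ε); thus T_s = 187.5·(1.235)^(1/4) = 197.6 K.
T_s − T_e = 197.6 − 187.5 = 10.14 K.

10.1 K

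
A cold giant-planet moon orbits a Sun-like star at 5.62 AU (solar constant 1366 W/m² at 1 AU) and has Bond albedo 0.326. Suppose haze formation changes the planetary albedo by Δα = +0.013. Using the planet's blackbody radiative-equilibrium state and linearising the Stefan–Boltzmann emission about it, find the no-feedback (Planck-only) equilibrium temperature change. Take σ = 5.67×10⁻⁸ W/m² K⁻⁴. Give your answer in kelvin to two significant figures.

By the inverse-square law, S = 1366/5.62² = 43.25 W/m².
Unperturbed T_e = [43.25·(1−0.326)/(4σ)]^¼ = 106.5 K.
The change in absorbed flux is Δ[S(1−α)/4] = −SΔα/4 = -0.1406 W/m².
Planck response: λ_P = 4σT_e³ = 4·5.67×10⁻⁸·(106.5)³ = 0.2738 W/m²/K.
So ΔT₀ = -0.1406/0.2738 = -0.513 K.

-0.51 kelvin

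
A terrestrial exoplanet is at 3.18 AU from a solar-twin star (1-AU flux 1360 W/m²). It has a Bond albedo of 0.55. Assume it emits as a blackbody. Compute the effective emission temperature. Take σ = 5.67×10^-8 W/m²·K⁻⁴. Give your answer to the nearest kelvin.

128 K

By the inverse-square law, S = 1360/3.18² = 134.5 W/m².
The planet absorbs (1−α)S over its disc πR² and re-emits over 4πR², so the mean absorbed flux is (1−0.55)·134.5/4 = 15.13 W/m².
Balancing against σT⁴: T = (15.13/5.67×10⁻⁸)^(1/4) = 127.8 K.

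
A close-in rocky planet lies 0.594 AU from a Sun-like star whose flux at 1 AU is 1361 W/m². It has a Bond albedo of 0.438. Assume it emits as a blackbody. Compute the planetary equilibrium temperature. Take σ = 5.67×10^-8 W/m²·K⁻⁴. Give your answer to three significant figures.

313 K

Irradiance scales as 1/d², so S = 1361 W/m² × (1/0.594)² = 3857 W/m².
The planet absorbs (1−α)S over its disc πR² and re-emits over 4πR², so the mean absorbed flux is (1−0.438)·3857/4 = 542.0 W/m².
In equilibrium σT⁴ equals this, so T = 312.7 K.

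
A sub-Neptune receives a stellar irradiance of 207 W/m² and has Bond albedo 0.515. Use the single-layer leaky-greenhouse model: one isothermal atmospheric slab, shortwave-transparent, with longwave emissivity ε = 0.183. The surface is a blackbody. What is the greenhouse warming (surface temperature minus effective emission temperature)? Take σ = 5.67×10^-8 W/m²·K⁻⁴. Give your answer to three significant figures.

The planet radiates to space at T_e = [S(1−α)/(4σ)]^(1/4) = 145.0 K.
For a single slab of emissivity ε, T_s⁴ = 2T_e⁴/(2−ε); thus T_s = 145.0·(1.101)^(1/4) = 148.6 K.
The atmosphere warms the surface by 3.522 K.

3.52 K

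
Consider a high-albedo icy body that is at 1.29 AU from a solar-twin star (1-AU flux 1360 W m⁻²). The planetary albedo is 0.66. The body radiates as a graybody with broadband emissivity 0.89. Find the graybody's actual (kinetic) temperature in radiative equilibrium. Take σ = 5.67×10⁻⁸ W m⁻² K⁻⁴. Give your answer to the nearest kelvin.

193 kelvin

Flux at the orbit: S = 1360/(1.29)² = 817.3 W m⁻².
Absorbed flux (global mean): S(1−α)/4 = 817.3·0.34/4 = 69.47 W m⁻².
Radiative balance εσT⁴ = 69.47 gives T = [69.47/(0.89·σ)]^(1/4) = 192.6 K.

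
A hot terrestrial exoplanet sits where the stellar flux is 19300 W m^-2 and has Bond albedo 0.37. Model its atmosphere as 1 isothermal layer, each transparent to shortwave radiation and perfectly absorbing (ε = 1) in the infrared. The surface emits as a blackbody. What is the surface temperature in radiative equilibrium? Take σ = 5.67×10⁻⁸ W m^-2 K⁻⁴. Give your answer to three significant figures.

OLR = S(1−α)/4 = 3040 W m^-2; the top layer radiates at T_e = 481.2 K.
Layer-by-layer balance gives σT_s⁴ = (N+1)σT_e⁴, so T_s = 2^¼·481.2 = 572.2 K.

572 K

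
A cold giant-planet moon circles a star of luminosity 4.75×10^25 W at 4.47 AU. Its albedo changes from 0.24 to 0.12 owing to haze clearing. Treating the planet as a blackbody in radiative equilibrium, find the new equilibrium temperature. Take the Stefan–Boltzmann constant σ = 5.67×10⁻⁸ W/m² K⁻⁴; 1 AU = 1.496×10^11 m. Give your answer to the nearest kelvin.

76 K

Orbital distance: d = 4.47 AU = 6.687×10^11 m.
Spreading L over a sphere of radius d: S = 4.75×10^25/(4π·6.69×10^11²) = 8.453 W/m².
T₂ = [S(1−α₂)/(4σ)]^(1/4) = [8.453·0.88/(4σ)]^(1/4) = 75.68 K.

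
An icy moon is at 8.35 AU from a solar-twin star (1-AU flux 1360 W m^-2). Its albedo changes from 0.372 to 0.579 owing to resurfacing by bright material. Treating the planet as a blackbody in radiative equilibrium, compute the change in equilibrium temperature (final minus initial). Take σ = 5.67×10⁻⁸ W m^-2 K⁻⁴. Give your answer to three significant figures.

-8.16 kelvin

By the inverse-square law, S = 1360/8.35² = 19.51 W m^-2.
Initial: T₁ = [S(1−0.372)/(4σ)]^(1/4) = 85.73 K.
Final:   T₂ = [S(1−0.579)/(4σ)]^(1/4) = 77.57 K.
ΔT = T₂ − T₁ = -8.156 K.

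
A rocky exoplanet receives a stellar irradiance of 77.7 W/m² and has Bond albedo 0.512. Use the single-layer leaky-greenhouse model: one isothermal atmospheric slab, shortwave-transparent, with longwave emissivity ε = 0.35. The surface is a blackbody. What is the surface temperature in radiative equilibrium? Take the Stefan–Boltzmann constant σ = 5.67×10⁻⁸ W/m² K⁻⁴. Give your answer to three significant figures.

Effective emission temperature (TOA balance): σT_e⁴ = S(1−α)/4 = 9.479 W/m² → T_e = 113.7 K.
For a single slab of emissivity ε, T_s⁴ = 2T_e⁴/(2−ε); thus T_s = 113.7·(1.212)^(1/4) = 119.3 K.

119 K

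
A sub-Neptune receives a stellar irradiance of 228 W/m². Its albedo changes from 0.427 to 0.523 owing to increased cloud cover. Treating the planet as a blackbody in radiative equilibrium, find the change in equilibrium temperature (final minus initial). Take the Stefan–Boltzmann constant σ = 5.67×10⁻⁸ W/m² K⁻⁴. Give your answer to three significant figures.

Initial: T₁ = [S(1−0.427)/(4σ)]^(1/4) = 154.9 K.
Final:   T₂ = [S(1−0.523)/(4σ)]^(1/4) = 148.0 K.
Change: 148.0 − 154.9 = -6.942 K.

-6.94 kelvin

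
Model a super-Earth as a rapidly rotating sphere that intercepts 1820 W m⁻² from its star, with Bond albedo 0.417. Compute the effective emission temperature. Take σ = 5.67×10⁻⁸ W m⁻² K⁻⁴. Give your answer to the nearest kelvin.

262 K

Averaging over the sphere, the absorbed flux is S(1−α)/4 = 265.3 W m⁻².
In equilibrium σT⁴ equals this, so T = 261.5 K.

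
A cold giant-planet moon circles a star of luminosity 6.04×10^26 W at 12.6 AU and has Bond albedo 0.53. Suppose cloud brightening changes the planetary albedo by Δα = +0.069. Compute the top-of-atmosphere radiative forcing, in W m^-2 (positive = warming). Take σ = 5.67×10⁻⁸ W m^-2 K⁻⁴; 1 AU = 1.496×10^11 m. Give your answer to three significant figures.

Orbital distance: d = 12.6 AU = 1.885×10^12 m.
Flux at the orbit: S = L/(4πd²) = 6.04×10^26/(4π·(1.88×10^12)²) = 13.53 W m^-2.
TOA radiative forcing: ΔF = −S·Δα/4 = −13.53·(+0.069)/4 = -0.2334 W m^-2.

-0.233 W m^-2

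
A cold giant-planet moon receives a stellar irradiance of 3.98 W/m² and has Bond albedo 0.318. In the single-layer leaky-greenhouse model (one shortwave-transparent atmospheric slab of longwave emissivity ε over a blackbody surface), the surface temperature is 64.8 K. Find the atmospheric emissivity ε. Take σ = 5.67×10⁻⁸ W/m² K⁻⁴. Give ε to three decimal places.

0.642

TOA balance gives T_e = 58.82 K.
Inverting T_s⁴ = 2T_e⁴/(2−ε): (T_e/T_s)⁴ = 0.6788, so ε = 2(1 − 0.6788) = 0.6425.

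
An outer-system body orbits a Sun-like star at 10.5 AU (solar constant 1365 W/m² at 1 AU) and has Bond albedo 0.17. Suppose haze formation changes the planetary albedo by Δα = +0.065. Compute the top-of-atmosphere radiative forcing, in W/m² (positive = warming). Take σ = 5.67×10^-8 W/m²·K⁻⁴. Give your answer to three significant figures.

-0.201 W/m²

By the inverse-square law, S = 1365/10.5² = 12.38 W/m².
The change in absorbed flux is Δ[S(1−α)/4] = −SΔα/4 = -0.2012 W/m².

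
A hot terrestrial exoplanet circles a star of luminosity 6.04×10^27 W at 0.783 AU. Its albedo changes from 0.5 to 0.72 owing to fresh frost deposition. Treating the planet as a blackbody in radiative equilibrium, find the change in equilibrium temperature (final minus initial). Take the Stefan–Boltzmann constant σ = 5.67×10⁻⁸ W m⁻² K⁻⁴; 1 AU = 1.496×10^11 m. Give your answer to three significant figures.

d = 0.783 × 1.496×10^11 m = 1.171×10^11 m.
Flux at the orbit: S = L/(4πd²) = 6.04×10^27/(4π·(1.17×10^11)²) = 35030 W m⁻².
Before: T₁ = [35030·0.5/(4σ)]^(1/4) = 527.2 K.
After:  T₂ = [35030·0.28/(4σ)]^(1/4) = 456.0 K.
ΔT = T₂ − T₁ = -71.13 K.

-71.1 K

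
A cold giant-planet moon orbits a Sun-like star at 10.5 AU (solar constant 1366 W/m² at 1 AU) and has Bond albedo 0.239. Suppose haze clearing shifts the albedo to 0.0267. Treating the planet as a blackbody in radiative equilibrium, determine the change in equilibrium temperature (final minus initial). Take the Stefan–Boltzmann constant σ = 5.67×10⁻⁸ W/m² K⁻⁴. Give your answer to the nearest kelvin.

5 K

Irradiance scales as 1/d², so S = 1366 W/m² × (1/10.5)² = 12.39 W/m².
Before: T₁ = [12.39·0.761/(4σ)]^(1/4) = 80.30 K.
After:  T₂ = [12.39·0.973/(4σ)]^(1/4) = 85.39 K.
ΔT = T₂ − T₁ = 5.095 K.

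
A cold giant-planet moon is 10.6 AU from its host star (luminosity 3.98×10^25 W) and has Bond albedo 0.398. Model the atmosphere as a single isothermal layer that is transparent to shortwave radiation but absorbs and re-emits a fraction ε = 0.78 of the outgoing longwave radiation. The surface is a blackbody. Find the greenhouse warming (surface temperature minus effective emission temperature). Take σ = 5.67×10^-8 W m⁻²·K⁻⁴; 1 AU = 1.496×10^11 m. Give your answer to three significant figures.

5.62 kelvin

Orbital distance: d = 10.6 AU = 1.586×10^12 m.
S = L/(4πd²) = 1.260 W m⁻².
At the top of the atmosphere, σT_e⁴ = S(1−α)/4 = 0.1896 W m⁻², giving T_e = 42.76 K.
The surface balance (absorbed SW + ε·downward IR = σT_s⁴) with T_a⁴ = T_s⁴/2 reduces to T_s = T_e·[2/(2−ε)]^¼ = 48.38 K.
T_s − T_e = 48.38 − 42.76 = 5.624 K.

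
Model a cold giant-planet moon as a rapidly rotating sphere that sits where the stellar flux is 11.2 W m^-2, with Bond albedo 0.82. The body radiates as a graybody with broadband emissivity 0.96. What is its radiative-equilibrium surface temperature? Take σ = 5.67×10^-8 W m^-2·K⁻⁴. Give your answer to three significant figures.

55.2 K

Absorbed flux (global mean): S(1−α)/4 = 11.20·0.18/4 = 0.5040 W m^-2.
Equating to εσT⁴ with ε = 0.96: T = (0.5040/0.96σ)^(1/4) = 55.16 K.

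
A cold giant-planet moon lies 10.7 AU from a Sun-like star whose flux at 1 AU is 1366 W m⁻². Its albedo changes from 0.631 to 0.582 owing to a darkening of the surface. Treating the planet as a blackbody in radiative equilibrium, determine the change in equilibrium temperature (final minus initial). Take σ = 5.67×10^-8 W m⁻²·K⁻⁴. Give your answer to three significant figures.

2.10 kelvin

By the inverse-square law, S = 1366/10.7² = 11.93 W m⁻².
Before: T₁ = [11.93·0.369/(4σ)]^(1/4) = 66.38 K.
After:  T₂ = [11.93·0.418/(4σ)]^(1/4) = 68.48 K.
ΔT = T₂ − T₁ = 2.102 K.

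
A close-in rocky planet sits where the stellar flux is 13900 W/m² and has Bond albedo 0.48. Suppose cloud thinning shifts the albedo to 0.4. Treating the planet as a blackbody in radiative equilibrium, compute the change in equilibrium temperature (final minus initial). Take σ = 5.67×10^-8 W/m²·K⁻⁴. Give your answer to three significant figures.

15.4 K

Initial: T₁ = [S(1−0.48)/(4σ)]^(1/4) = 422.5 K.
Final:   T₂ = [S(1−0.4)/(4σ)]^(1/4) = 437.9 K.
ΔT = T₂ − T₁ = 15.39 K.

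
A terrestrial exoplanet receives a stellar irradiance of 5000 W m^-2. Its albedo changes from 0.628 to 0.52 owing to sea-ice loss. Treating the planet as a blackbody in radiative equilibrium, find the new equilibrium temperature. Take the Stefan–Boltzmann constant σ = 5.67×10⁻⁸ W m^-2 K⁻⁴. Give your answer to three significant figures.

321 K

With the new albedo, S(1−α₂)/4 = 600.0 W m^-2, so T₂ = 320.7 K.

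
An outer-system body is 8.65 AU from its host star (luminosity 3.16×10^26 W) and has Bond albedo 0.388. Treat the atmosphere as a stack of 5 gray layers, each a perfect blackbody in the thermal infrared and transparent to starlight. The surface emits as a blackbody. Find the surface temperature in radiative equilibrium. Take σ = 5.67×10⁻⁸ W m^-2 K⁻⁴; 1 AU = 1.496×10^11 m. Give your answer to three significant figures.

125 K

d = 8.65 × 1.496×10^11 m = 1.294×10^12 m.
S = L/(4πd²) = 15.02 W m^-2.
OLR = S(1−α)/4 = 2.298 W m^-2; the top layer radiates at T_e = 79.79 K.
Layer-by-layer balance gives σT_s⁴ = (N+1)σT_e⁴, so T_s = 6^¼·79.79 = 124.9 K.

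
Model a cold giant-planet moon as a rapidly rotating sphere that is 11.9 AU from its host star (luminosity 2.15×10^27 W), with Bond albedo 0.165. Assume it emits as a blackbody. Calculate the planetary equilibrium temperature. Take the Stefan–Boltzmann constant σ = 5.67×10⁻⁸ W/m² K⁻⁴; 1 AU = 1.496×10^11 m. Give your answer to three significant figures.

Orbital distance: d = 11.9 AU = 1.780×10^12 m.
S = L/(4πd²) = 53.98 W/m².
The planet absorbs (1−α)S over its disc πR² and re-emits over 4πR², so the mean absorbed flux is (1−0.165)·53.98/4 = 11.27 W/m².
In equilibrium σT⁴ equals this, so T = 118.7 K.

119 K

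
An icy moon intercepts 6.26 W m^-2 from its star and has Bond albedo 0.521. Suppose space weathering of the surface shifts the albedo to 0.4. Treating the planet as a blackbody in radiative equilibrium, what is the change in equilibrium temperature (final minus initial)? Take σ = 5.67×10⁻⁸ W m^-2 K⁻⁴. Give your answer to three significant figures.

3.49 K

Initial: T₁ = [S(1−0.521)/(4σ)]^(1/4) = 60.30 K.
After:  T₂ = [6.260·0.6/(4σ)]^(1/4) = 63.79 K.
Change: 63.79 − 60.30 = 3.493 K.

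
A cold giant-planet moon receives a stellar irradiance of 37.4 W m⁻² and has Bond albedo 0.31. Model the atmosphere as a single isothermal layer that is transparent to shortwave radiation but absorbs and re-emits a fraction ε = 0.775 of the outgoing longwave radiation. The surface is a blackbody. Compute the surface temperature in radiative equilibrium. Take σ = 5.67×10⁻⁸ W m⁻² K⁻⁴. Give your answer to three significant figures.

117 kelvin

At the top of the atmosphere, σT_e⁴ = S(1−α)/4 = 6.451 W m⁻², giving T_e = 103.3 K.
The surface balance (absorbed SW + ε·downward IR = σT_s⁴) with T_a⁴ = T_s⁴/2 reduces to T_s = T_e·[2/(2−ε)]^¼ = 116.7 K.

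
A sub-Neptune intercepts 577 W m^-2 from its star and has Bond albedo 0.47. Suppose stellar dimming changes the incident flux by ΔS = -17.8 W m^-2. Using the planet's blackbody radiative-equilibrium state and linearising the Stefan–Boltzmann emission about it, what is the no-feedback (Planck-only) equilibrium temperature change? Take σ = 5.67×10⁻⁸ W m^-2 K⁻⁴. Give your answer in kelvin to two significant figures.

The baseline emission temperature is T_e = 191.6 K.
Only a fraction (1−α) is absorbed and it's spread over 4πR², so ΔF = (1−α)ΔS/4 = -2.359 W m^-2.
Linearising σT⁴ gives d(σT⁴)/dT = 4σT_e³ = 1.596 W m^-2 per K.
Hence the no-feedback warming is ΔF/(4σT_e³) = -1.48 K.

-1.5 K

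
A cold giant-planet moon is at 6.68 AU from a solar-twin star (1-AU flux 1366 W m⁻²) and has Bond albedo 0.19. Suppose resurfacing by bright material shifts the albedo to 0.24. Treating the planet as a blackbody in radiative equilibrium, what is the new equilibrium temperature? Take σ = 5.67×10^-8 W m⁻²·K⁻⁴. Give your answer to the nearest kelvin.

By the inverse-square law, S = 1366/6.68² = 30.61 W m⁻².
With the new albedo, S(1−α₂)/4 = 5.816 W m⁻², so T₂ = 100.6 K.

101 K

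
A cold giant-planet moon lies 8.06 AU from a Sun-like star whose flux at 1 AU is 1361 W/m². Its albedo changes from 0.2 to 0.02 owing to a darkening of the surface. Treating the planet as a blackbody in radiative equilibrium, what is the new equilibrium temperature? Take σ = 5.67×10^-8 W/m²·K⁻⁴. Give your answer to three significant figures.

Irradiance scales as 1/d², so S = 1361 W/m² × (1/8.06)² = 20.95 W/m².
T₂ = [S(1−α₂)/(4σ)]^(1/4) = [20.95·0.98/(4σ)]^(1/4) = 97.54 K.

97.5 kelvin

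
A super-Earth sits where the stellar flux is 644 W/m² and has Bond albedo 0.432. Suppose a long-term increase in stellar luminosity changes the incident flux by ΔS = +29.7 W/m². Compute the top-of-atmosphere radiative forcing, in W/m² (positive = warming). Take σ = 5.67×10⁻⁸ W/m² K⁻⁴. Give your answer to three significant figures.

4.22 W/m²

ΔF = Δ[S(1−α)]/4 = (1−0.432)·+29.7/4 = 4.217 W/m².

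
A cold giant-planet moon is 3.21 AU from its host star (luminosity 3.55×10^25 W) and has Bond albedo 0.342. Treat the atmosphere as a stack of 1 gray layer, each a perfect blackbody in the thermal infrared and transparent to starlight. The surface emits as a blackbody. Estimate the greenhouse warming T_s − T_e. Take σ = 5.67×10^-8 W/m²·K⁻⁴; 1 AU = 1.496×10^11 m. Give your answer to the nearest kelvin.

Orbital distance: d = 3.21 AU = 4.802×10^11 m.
Spreading L over a sphere of radius d: S = 3.55×10^25/(4π·4.80×10^11²) = 12.25 W/m².
OLR = S(1−α)/4 = 2.015 W/m²; the top layer radiates at T_e = 77.21 K.
T_s = (N+1)^(1/4)·T_e = 91.82 K.
So the greenhouse effect raises the surface by 91.82 − 77.21 = 14.61 K.

15 K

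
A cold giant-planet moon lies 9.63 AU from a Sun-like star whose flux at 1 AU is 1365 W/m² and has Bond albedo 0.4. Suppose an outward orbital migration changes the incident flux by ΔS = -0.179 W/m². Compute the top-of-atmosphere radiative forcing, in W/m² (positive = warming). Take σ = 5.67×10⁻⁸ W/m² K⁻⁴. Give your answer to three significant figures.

-0.0268 W/m²

Irradiance scales as 1/d², so S = 1365 W/m² × (1/9.63)² = 14.72 W/m².
TOA radiative forcing: ΔF = (1−α)ΔS/4 = 0.6·(-0.179)/4 = -0.02685 W/m².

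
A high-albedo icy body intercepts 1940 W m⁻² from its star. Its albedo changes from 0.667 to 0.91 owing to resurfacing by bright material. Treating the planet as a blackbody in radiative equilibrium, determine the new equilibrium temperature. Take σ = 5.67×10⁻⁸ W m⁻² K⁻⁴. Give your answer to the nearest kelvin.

167 K

With the new albedo, S(1−α₂)/4 = 43.65 W m⁻², so T₂ = 166.6 K.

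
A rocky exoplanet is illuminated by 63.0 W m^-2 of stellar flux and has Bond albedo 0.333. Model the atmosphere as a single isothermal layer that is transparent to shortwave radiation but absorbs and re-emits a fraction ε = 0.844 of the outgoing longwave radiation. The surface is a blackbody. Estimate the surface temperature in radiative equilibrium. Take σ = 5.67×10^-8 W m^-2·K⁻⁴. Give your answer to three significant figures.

At the top of the atmosphere, σT_e⁴ = S(1−α)/4 = 10.51 W m^-2, giving T_e = 116.7 K.
For a single slab of emissivity ε, T_s⁴ = 2T_e⁴/(2−ε); thus T_s = 116.7·(1.73)^(1/4) = 133.8 K.

134 K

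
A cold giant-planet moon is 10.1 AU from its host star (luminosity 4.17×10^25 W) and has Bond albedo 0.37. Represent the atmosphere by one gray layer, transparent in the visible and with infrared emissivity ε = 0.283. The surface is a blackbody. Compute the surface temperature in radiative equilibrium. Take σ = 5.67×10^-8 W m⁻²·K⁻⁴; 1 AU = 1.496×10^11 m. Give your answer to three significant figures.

d = 10.1 × 1.496×10^11 m = 1.511×10^12 m.
S = L/(4πd²) = 1.454 W m⁻².
The planet radiates to space at T_e = [S(1−α)/(4σ)]^(1/4) = 44.83 K.
Surface balance with a leaky layer gives σT_s⁴ = σT_e⁴·2/(2−ε), so T_s = T_e·[2/(2−0.283)]^(1/4) = 46.57 K.

46.6 K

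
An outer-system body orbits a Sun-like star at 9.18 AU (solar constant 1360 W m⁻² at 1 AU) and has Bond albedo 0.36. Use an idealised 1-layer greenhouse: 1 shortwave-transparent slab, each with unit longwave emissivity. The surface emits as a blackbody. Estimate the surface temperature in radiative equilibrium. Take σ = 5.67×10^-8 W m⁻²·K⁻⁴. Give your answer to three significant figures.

Flux at the orbit: S = 1360/(9.18)² = 16.14 W m⁻².
The effective emission temperature is T_e = [S(1−α)/(4σ)]^¼ = 82.15 K.
Layer-by-layer balance gives σT_s⁴ = (N+1)σT_e⁴, so T_s = 2^¼·82.15 = 97.69 K.

97.7 K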